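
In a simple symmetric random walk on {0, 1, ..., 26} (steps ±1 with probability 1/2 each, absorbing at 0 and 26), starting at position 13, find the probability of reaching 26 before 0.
P(hit 26 before 0) = 13/26 = 1/2

Let u_k = P(hit 26 before 0 | start at k). Then u_0 = 0, u_26 = 1, and u_k = u_{k-1}/2 + u_{k+1}/2 for 1 ≤ k ≤ 25. This harmonic recurrence is solved by u_k = k/26, giving u_13 = 13/26 = 1/2.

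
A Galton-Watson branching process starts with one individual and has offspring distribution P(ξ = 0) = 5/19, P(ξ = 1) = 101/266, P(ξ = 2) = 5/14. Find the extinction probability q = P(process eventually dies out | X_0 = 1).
q = 14/19

The pgf is f(s) = 5/19 + 101/266·s + 5/14·s². The extinction probability q is the smallest fixed point of f in [0, 1]. Setting s = f(s):
  5/14·s² + (101/266 − 1)·s + 5/19 = 0
  5/14·s² − (5/19 + 5/14)·s + 5/19 = 0
which factors as (s − 1)·(5/14·s − 5/19) = 0, giving roots s = 1 and s = (5/19)/(5/14) = 14/19.
Mean offspring μ = 101/266 + 2·5/14 = 291/266 > 1 (supercritical), so q < 1. The extinction probability is the smaller root: q = (5/19)/(5/14) = 14/19.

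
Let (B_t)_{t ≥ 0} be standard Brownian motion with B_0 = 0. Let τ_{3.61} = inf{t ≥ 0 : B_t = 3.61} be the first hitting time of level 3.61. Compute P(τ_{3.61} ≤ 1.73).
P(τ_{3.61} ≤ 1.73) = 2(1 − Φ(3.61/√1.73)) = 2(1 − Φ(2.7446)) ≈ 0.0061

By the reflection principle for standard BM, P(τ_b ≤ t) = 2 · P(B_t ≥ b). Since B_t ~ N(0, t), P(B_t ≥ 3.61) = 1 − Φ(3.61/√t) = 1 − Φ(3.61/√1.73) = 1 − Φ(2.7446) ≈ 0.00303. Doubling: P(τ_{3.61} ≤ 1.73) ≈ 2 · 0.00303 = 0.00606 ≈ 0.0061.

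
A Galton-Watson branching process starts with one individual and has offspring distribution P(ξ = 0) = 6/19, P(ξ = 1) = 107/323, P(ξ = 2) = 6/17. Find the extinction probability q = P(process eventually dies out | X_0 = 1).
q = 17/19

The pgf is f(s) = 6/19 + 107/323·s + 6/17·s². The extinction probability q is the smallest fixed point of f in [0, 1]. Setting s = f(s):
  6/17·s² + (107/323 − 1)·s + 6/19 = 0
  6/17·s² − (6/19 + 6/17)·s + 6/19 = 0
which factors as (s − 1)·(6/17·s − 6/19) = 0, giving roots s = 1 and s = (6/19)/(6/17) = 17/19.
Mean offspring μ = 107/323 + 2·6/17 = 335/323 > 1 (supercritical), so q < 1. The extinction probability is the smaller root: q = (6/19)/(6/17) = 17/19.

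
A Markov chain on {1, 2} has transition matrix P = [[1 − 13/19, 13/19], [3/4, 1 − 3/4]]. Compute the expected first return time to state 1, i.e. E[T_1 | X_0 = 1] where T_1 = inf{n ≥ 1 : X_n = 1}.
E[T_1 | X_0 = 1] = 1/π_1 = 109/57

For an irreducible recurrent Markov chain with stationary distribution π, E[T_i | X_0 = i] = 1/π_i (Kac's formula). Here π_1 = (3/4)/(13/19 + 3/4) = (3/4)/(109/76) = 57/109, so E[T_1 | X_0 = 1] = 1/π_1 = (13/19 + 3/4)/(3/4) = (109/76)/(3/4) = 109/57.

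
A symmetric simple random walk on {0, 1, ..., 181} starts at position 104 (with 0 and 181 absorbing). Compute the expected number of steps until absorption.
E[τ | X_0 = 104] = 8008

Let v_k = E[τ | X_0 = k]. Boundary: v_0 = v_181 = 0. Recurrence: v_k = 1 + (v_{k-1} + v_{k+1})/2 for 1 ≤ k ≤ 180. The particular solution to v_k − (v_{k-1} + v_{k+1})/2 = 1 is v_k = −k^2. Adding homogeneous solution A + B k and matching boundaries gives v_k = k (181 − k). Substituting k = 104: v_104 = 104 · 77 = 8008.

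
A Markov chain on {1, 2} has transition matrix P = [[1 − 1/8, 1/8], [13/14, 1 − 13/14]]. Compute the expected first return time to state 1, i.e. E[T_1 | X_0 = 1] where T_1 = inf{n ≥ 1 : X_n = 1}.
E[T_1 | X_0 = 1] = 1/π_1 = 59/52

For an irreducible recurrent Markov chain with stationary distribution π, E[T_i | X_0 = i] = 1/π_i (Kac's formula). Here π_1 = (13/14)/(1/8 + 13/14) = (13/14)/(59/56) = 52/59, so E[T_1 | X_0 = 1] = 1/π_1 = (1/8 + 13/14)/(13/14) = (59/56)/(13/14) = 59/52.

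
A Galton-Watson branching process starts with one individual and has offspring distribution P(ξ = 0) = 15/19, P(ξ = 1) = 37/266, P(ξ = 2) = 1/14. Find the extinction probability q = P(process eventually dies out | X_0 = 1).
q = 1

Mean offspring μ = 0·15/19 + 1·37/266 + 2·1/14 = 75/266 ≤ 1. For μ ≤ 1 with offspring not concentrated at 1, the Galton-Watson process goes extinct almost surely, so q = 1.
(Algebraic check: The pgf is f(s) = 15/19 + 37/266·s + 1/14·s². The extinction probability q is the smallest fixed point of f in [0, 1]. Setting s = f(s):
  1/14·s² + (37/266 − 1)·s + 15/19 = 0
  1/14·s² − (15/19 + 1/14)·s + 15/19 = 0
which factors as (s − 1)·(1/14·s − 15/19) = 0, giving roots s = 1 and s = (15/19)/(1/14) = 210/19. Since 210/19 ≥ 1, the smallest root in [0, 1] is s = 1.)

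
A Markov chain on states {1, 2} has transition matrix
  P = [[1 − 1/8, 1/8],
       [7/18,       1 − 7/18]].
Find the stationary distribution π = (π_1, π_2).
π_1 = 28/37, π_2 = 9/37

Solve πP = π with π_1 + π_2 = 1. From πP = π: π_1 · (1 − 1/8) + π_2 · 7/18 = π_1 ⇒ π_2 · 7/18 = π_1 · 1/8 ⇒ π_2/π_1 = (1/8)/(7/18) = 9/28. Together with π_1 + π_2 = 1:
  π_1 = (7/18)/(1/8 + 7/18) = (7/18)/(37/72) = 28/37,
  π_2 = (1/8)/(1/8 + 7/18) = (1/8)/(37/72) = 9/37.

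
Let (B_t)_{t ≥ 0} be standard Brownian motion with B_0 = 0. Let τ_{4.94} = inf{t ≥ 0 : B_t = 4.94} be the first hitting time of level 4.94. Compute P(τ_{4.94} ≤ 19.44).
P(τ_{4.94} ≤ 19.44) = 2(1 − Φ(4.94/√19.44)) = 2(1 − Φ(1.1204)) ≈ 0.2625

By the reflection principle for standard BM, P(τ_b ≤ t) = 2 · P(B_t ≥ b). Since B_t ~ N(0, t), P(B_t ≥ 4.94) = 1 − Φ(4.94/√t) = 1 − Φ(4.94/√19.44) = 1 − Φ(1.1204) ≈ 0.13127. Doubling: P(τ_{4.94} ≤ 19.44) ≈ 2 · 0.13127 = 0.26254 ≈ 0.2625.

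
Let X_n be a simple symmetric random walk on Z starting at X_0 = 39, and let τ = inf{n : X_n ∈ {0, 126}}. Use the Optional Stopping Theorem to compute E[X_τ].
E[X_τ] = 39

X_n is a martingale and τ is a bounded-mean stopping time (indeed τ is finite a.s. with bounded expectation since the walk is in a bounded region). By the OST, E[X_τ] = E[X_0] = 39. Equivalently: E[X_τ] = 126 · P(hit 126 first) + 0 · P(hit 0 first) = 126 · (39/126) = 39.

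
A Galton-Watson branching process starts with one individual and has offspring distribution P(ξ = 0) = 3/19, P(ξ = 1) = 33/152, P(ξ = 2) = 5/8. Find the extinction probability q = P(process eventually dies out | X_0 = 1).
q = 24/95

The pgf is f(s) = 3/19 + 33/152·s + 5/8·s². The extinction probability q is the smallest fixed point of f in [0, 1]. Setting s = f(s):
  5/8·s² + (33/152 − 1)·s + 3/19 = 0
  5/8·s² − (3/19 + 5/8)·s + 3/19 = 0
which factors as (s − 1)·(5/8·s − 3/19) = 0, giving roots s = 1 and s = (3/19)/(5/8) = 24/95.
Mean offspring μ = 33/152 + 2·5/8 = 223/152 > 1 (supercritical), so q < 1. The extinction probability is the smaller root: q = (3/19)/(5/8) = 24/95.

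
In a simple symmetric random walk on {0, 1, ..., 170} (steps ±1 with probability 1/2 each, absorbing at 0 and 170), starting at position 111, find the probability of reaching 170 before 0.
P(hit 170 before 0) = 111/170

Let u_k = P(hit 170 before 0 | start at k). Then u_0 = 0, u_170 = 1, and u_k = u_{k-1}/2 + u_{k+1}/2 for 1 ≤ k ≤ 169. This harmonic recurrence is solved by u_k = k/170, giving u_111 = 111/170.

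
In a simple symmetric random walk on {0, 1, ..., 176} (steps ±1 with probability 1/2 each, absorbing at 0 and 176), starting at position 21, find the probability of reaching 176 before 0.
P(hit 176 before 0) = 21/176

Let u_k = P(hit 176 before 0 | start at k). Then u_0 = 0, u_176 = 1, and u_k = u_{k-1}/2 + u_{k+1}/2 for 1 ≤ k ≤ 175. This harmonic recurrence is solved by u_k = k/176, giving u_21 = 21/176.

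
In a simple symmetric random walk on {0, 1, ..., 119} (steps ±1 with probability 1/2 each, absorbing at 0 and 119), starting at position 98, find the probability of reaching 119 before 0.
P(hit 119 before 0) = 98/119 = 14/17

Let u_k = P(hit 119 before 0 | start at k). Then u_0 = 0, u_119 = 1, and u_k = u_{k-1}/2 + u_{k+1}/2 for 1 ≤ k ≤ 118. This harmonic recurrence is solved by u_k = k/119, giving u_98 = 98/119 = 14/17.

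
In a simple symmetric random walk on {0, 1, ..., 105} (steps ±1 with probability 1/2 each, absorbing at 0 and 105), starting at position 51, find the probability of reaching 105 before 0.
P(hit 105 before 0) = 51/105 = 17/35

Let u_k = P(hit 105 before 0 | start at k). Then u_0 = 0, u_105 = 1, and u_k = u_{k-1}/2 + u_{k+1}/2 for 1 ≤ k ≤ 104. This harmonic recurrence is solved by u_k = k/105, giving u_51 = 51/105 = 17/35.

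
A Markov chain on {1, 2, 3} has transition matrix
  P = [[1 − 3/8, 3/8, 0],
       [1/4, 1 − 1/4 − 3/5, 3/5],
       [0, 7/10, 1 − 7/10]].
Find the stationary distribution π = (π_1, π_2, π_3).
π = (14/53, 21/53, 18/53)

This is a birth-death chain on three states, which satisfies detailed balance: π_1 · P_{12} = π_2 · P_{21} and π_2 · P_{23} = π_3 · P_{32}.
From π_1 · 3/8 = π_2 · 1/4: π_2/π_1 = (3/8)/(1/4) = 3/2.
From π_2 · 3/5 = π_3 · 7/10: π_3/π_2 = (3/5)/(7/10) = 6/7.
Take π_1 proportional to 1; then unnormalized π = (1, 3/2, 9/7). Normalize by dividing by the sum 53/14:
  π = (14/53, 21/53, 18/53).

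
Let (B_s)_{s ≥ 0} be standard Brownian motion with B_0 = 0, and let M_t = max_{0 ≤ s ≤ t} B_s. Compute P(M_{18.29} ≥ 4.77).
P(M_{18.29} ≥ 4.77) = 2·P(B_{18.29} ≥ 4.77) = 2(1 − Φ(4.77/√18.29)) ≈ 0.2647

By the reflection principle for Brownian motion, P(M_t ≥ a) = 2 · P(B_t ≥ a) for a ≥ 0. Since B_t ~ N(0, t), P(B_t ≥ 4.77) = 1 − Φ(4.77/√t) = 1 − Φ(4.77/√18.29) = 1 − Φ(1.1154). So
  P(M_{18.29} ≥ 4.77) = 2(1 − Φ(1.1154)) ≈ 0.2647.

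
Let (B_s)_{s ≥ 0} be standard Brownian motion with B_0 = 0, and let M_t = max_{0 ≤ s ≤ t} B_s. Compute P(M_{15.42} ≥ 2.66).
P(M_{15.42} ≥ 2.66) = 2·P(B_{15.42} ≥ 2.66) = 2(1 − Φ(2.66/√15.42)) ≈ 0.4982

By the reflection principle for Brownian motion, P(M_t ≥ a) = 2 · P(B_t ≥ a) for a ≥ 0. Since B_t ~ N(0, t), P(B_t ≥ 2.66) = 1 − Φ(2.66/√t) = 1 − Φ(2.66/√15.42) = 1 − Φ(0.6774). So
  P(M_{15.42} ≥ 2.66) = 2(1 − Φ(0.6774)) ≈ 0.4982.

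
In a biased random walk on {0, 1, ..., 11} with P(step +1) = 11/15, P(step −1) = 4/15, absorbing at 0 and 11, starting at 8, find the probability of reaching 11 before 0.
P(hit 11 before 0) = (1 − (4/11)^8) / (1 − (4/11)^11) = 40746348885/40758210901

Let u_k denote P(reach 11 before 0 | start at k). Boundary: u_0 = 0, u_11 = 1. Recurrence: u_k = 11/15·u_{k+1} + 4/15·u_{k-1} for 1 ≤ k ≤ 10. Try u_k = A + B·r^k with r = q/p = (4/15)/(11/15) = 4/11. Substitution satisfies the recurrence; boundary conditions give:
  u_k = (1 − r^k) / (1 − r^N) = (1 − (4/11)^8) / (1 − (4/11)^11) = 40746348885/40758210901.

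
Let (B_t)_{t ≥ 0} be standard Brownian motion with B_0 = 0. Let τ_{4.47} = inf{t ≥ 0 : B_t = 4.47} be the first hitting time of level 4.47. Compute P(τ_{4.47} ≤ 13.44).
P(τ_{4.47} ≤ 13.44) = 2(1 − Φ(4.47/√13.44)) = 2(1 − Φ(1.2193)) ≈ 0.2227

By the reflection principle for standard BM, P(τ_b ≤ t) = 2 · P(B_t ≥ b). Since B_t ~ N(0, t), P(B_t ≥ 4.47) = 1 − Φ(4.47/√t) = 1 − Φ(4.47/√13.44) = 1 − Φ(1.2193) ≈ 0.11137. Doubling: P(τ_{4.47} ≤ 13.44) ≈ 2 · 0.11137 = 0.22274 ≈ 0.2227.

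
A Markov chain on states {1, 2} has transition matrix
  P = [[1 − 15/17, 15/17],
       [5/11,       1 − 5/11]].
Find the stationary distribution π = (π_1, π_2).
π_1 = 17/50, π_2 = 33/50

Solve πP = π with π_1 + π_2 = 1. From πP = π: π_1 · (1 − 15/17) + π_2 · 5/11 = π_1 ⇒ π_2 · 5/11 = π_1 · 15/17 ⇒ π_2/π_1 = (15/17)/(5/11) = 33/17. Together with π_1 + π_2 = 1:
  π_1 = (5/11)/(15/17 + 5/11) = (5/11)/(250/187) = 17/50,
  π_2 = (15/17)/(15/17 + 5/11) = (15/17)/(250/187) = 33/50.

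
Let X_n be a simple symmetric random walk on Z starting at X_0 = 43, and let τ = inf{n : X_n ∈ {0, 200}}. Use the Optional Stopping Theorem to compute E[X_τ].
E[X_τ] = 43

X_n is a martingale and τ is a bounded-mean stopping time (indeed τ is finite a.s. with bounded expectation since the walk is in a bounded region). By the OST, E[X_τ] = E[X_0] = 43. Equivalently: E[X_τ] = 200 · P(hit 200 first) + 0 · P(hit 0 first) = 200 · (43/200) = 43.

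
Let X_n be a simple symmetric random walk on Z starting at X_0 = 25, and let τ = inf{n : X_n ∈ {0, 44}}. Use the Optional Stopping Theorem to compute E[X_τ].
E[X_τ] = 25

X_n is a martingale and τ is a bounded-mean stopping time (indeed τ is finite a.s. with bounded expectation since the walk is in a bounded region). By the OST, E[X_τ] = E[X_0] = 25. Equivalently: E[X_τ] = 44 · P(hit 44 first) + 0 · P(hit 0 first) = 44 · (25/44) = 25.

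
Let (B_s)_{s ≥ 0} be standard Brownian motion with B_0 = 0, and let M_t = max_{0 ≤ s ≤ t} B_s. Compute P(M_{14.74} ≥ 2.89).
P(M_{14.74} ≥ 2.89) = 2·P(B_{14.74} ≥ 2.89) = 2(1 − Φ(2.89/√14.74)) ≈ 0.4516

By the reflection principle for Brownian motion, P(M_t ≥ a) = 2 · P(B_t ≥ a) for a ≥ 0. Since B_t ~ N(0, t), P(B_t ≥ 2.89) = 1 − Φ(2.89/√t) = 1 − Φ(2.89/√14.74) = 1 − Φ(0.7527). So
  P(M_{14.74} ≥ 2.89) = 2(1 − Φ(0.7527)) ≈ 0.4516.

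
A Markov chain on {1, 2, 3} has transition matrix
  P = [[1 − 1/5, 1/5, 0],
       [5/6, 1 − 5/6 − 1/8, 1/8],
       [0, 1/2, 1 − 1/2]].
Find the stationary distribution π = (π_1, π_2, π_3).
π = (10/13, 12/65, 3/65)

This is a birth-death chain on three states, which satisfies detailed balance: π_1 · P_{12} = π_2 · P_{21} and π_2 · P_{23} = π_3 · P_{32}.
From π_1 · 1/5 = π_2 · 5/6: π_2/π_1 = (1/5)/(5/6) = 6/25.
From π_2 · 1/8 = π_3 · 1/2: π_3/π_2 = (1/8)/(1/2) = 1/4.
Take π_1 proportional to 1; then unnormalized π = (1, 6/25, 3/50). Normalize by dividing by the sum 13/10:
  π = (10/13, 12/65, 3/65).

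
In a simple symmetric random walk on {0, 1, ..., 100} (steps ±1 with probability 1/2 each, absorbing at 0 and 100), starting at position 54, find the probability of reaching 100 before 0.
P(hit 100 before 0) = 54/100 = 27/50

Let u_k = P(hit 100 before 0 | start at k). Then u_0 = 0, u_100 = 1, and u_k = u_{k-1}/2 + u_{k+1}/2 for 1 ≤ k ≤ 99. This harmonic recurrence is solved by u_k = k/100, giving u_54 = 54/100 = 27/50.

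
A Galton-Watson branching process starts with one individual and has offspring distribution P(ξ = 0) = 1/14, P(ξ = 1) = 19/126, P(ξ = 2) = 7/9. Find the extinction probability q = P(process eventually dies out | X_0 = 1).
q = 9/98

The pgf is f(s) = 1/14 + 19/126·s + 7/9·s². The extinction probability q is the smallest fixed point of f in [0, 1]. Setting s = f(s):
  7/9·s² + (19/126 − 1)·s + 1/14 = 0
  7/9·s² − (1/14 + 7/9)·s + 1/14 = 0
which factors as (s − 1)·(7/9·s − 1/14) = 0, giving roots s = 1 and s = (1/14)/(7/9) = 9/98.
Mean offspring μ = 19/126 + 2·7/9 = 215/126 > 1 (supercritical), so q < 1. The extinction probability is the smaller root: q = (1/14)/(7/9) = 9/98.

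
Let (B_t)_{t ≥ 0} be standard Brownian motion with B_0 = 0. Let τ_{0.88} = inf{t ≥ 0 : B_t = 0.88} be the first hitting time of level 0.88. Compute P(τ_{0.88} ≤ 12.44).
P(τ_{0.88} ≤ 12.44) = 2(1 − Φ(0.88/√12.44)) = 2(1 − Φ(0.2495)) ≈ 0.8030

By the reflection principle for standard BM, P(τ_b ≤ t) = 2 · P(B_t ≥ b). Since B_t ~ N(0, t), P(B_t ≥ 0.88) = 1 − Φ(0.88/√t) = 1 − Φ(0.88/√12.44) = 1 − Φ(0.2495) ≈ 0.40149. Doubling: P(τ_{0.88} ≤ 12.44) ≈ 2 · 0.40149 = 0.80298 ≈ 0.8030.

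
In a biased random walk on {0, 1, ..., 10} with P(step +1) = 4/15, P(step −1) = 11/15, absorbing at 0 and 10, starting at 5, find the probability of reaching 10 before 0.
P(hit 10 before 0) = (1 − (11/4)^5) / (1 − (11/4)^10) = 1024/162075

Let u_k denote P(reach 10 before 0 | start at k). Boundary: u_0 = 0, u_10 = 1. Recurrence: u_k = 4/15·u_{k+1} + 11/15·u_{k-1} for 1 ≤ k ≤ 9. Try u_k = A + B·r^k with r = q/p = (11/15)/(4/15) = 11/4. Substitution satisfies the recurrence; boundary conditions give:
  u_k = (1 − r^k) / (1 − r^N) = (1 − (11/4)^5) / (1 − (11/4)^10) = 1024/162075.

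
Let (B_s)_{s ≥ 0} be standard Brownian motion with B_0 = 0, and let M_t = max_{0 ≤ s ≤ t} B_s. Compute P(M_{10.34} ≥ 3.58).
P(M_{10.34} ≥ 3.58) = 2·P(B_{10.34} ≥ 3.58) = 2(1 − Φ(3.58/√10.34)) ≈ 0.2656

By the reflection principle for Brownian motion, P(M_t ≥ a) = 2 · P(B_t ≥ a) for a ≥ 0. Since B_t ~ N(0, t), P(B_t ≥ 3.58) = 1 − Φ(3.58/√t) = 1 − Φ(3.58/√10.34) = 1 − Φ(1.1133). So
  P(M_{10.34} ≥ 3.58) = 2(1 − Φ(1.1133)) ≈ 0.2656.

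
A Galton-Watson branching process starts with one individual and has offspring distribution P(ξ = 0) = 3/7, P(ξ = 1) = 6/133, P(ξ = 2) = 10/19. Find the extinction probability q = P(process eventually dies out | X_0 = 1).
q = 57/70

The pgf is f(s) = 3/7 + 6/133·s + 10/19·s². The extinction probability q is the smallest fixed point of f in [0, 1]. Setting s = f(s):
  10/19·s² + (6/133 − 1)·s + 3/7 = 0
  10/19·s² − (3/7 + 10/19)·s + 3/7 = 0
which factors as (s − 1)·(10/19·s − 3/7) = 0, giving roots s = 1 and s = (3/7)/(10/19) = 57/70.
Mean offspring μ = 6/133 + 2·10/19 = 146/133 > 1 (supercritical), so q < 1. The extinction probability is the smaller root: q = (3/7)/(10/19) = 57/70.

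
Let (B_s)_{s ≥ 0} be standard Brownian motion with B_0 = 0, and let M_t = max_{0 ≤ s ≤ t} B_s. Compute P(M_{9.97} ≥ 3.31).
P(M_{9.97} ≥ 3.31) = 2·P(B_{9.97} ≥ 3.31) = 2(1 − Φ(3.31/√9.97)) ≈ 0.2945

By the reflection principle for Brownian motion, P(M_t ≥ a) = 2 · P(B_t ≥ a) for a ≥ 0. Since B_t ~ N(0, t), P(B_t ≥ 3.31) = 1 − Φ(3.31/√t) = 1 − Φ(3.31/√9.97) = 1 − Φ(1.0483). So
  P(M_{9.97} ≥ 3.31) = 2(1 − Φ(1.0483)) ≈ 0.2945.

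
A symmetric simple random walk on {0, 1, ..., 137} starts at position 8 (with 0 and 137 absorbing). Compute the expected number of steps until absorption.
E[τ | X_0 = 8] = 1032

Let v_k = E[τ | X_0 = k]. Boundary: v_0 = v_137 = 0. Recurrence: v_k = 1 + (v_{k-1} + v_{k+1})/2 for 1 ≤ k ≤ 136. The particular solution to v_k − (v_{k-1} + v_{k+1})/2 = 1 is v_k = −k^2. Adding homogeneous solution A + B k and matching boundaries gives v_k = k (137 − k). Substituting k = 8: v_8 = 8 · 129 = 1032.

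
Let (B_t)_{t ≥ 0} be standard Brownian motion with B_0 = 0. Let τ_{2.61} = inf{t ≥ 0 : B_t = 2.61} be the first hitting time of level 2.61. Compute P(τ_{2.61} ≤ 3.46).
P(τ_{2.61} ≤ 3.46) = 2(1 − Φ(2.61/√3.46)) = 2(1 − Φ(1.4031)) ≈ 0.1606

By the reflection principle for standard BM, P(τ_b ≤ t) = 2 · P(B_t ≥ b). Since B_t ~ N(0, t), P(B_t ≥ 2.61) = 1 − Φ(2.61/√t) = 1 − Φ(2.61/√3.46) = 1 − Φ(1.4031) ≈ 0.08029. Doubling: P(τ_{2.61} ≤ 3.46) ≈ 2 · 0.08029 = 0.16058 ≈ 0.1606.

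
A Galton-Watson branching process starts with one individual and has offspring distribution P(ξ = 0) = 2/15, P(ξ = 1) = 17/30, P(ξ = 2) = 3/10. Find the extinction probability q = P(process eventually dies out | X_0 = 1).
q = 4/9

The pgf is f(s) = 2/15 + 17/30·s + 3/10·s². The extinction probability q is the smallest fixed point of f in [0, 1]. Setting s = f(s):
  3/10·s² + (17/30 − 1)·s + 2/15 = 0
  3/10·s² − (2/15 + 3/10)·s + 2/15 = 0
which factors as (s − 1)·(3/10·s − 2/15) = 0, giving roots s = 1 and s = (2/15)/(3/10) = 4/9.
Mean offspring μ = 17/30 + 2·3/10 = 7/6 > 1 (supercritical), so q < 1. The extinction probability is the smaller root: q = (2/15)/(3/10) = 4/9.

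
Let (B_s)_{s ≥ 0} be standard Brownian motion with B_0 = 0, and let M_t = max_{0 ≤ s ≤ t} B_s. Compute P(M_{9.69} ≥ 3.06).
P(M_{9.69} ≥ 3.06) = 2·P(B_{9.69} ≥ 3.06) = 2(1 − Φ(3.06/√9.69)) ≈ 0.3256

By the reflection principle for Brownian motion, P(M_t ≥ a) = 2 · P(B_t ≥ a) for a ≥ 0. Since B_t ~ N(0, t), P(B_t ≥ 3.06) = 1 − Φ(3.06/√t) = 1 − Φ(3.06/√9.69) = 1 − Φ(0.9830). So
  P(M_{9.69} ≥ 3.06) = 2(1 − Φ(0.9830)) ≈ 0.3256.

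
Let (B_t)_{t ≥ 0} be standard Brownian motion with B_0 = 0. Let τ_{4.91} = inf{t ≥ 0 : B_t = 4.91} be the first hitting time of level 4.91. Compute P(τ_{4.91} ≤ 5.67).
P(τ_{4.91} ≤ 5.67) = 2(1 − Φ(4.91/√5.67)) = 2(1 − Φ(2.0620)) ≈ 0.0392

By the reflection principle for standard BM, P(τ_b ≤ t) = 2 · P(B_t ≥ b). Since B_t ~ N(0, t), P(B_t ≥ 4.91) = 1 − Φ(4.91/√t) = 1 − Φ(4.91/√5.67) = 1 − Φ(2.0620) ≈ 0.01960. Doubling: P(τ_{4.91} ≤ 5.67) ≈ 2 · 0.01960 = 0.03920 ≈ 0.0392.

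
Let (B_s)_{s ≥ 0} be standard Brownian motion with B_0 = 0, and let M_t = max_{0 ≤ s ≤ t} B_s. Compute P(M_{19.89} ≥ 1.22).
P(M_{19.89} ≥ 1.22) = 2·P(B_{19.89} ≥ 1.22) = 2(1 − Φ(1.22/√19.89)) ≈ 0.7844

By the reflection principle for Brownian motion, P(M_t ≥ a) = 2 · P(B_t ≥ a) for a ≥ 0. Since B_t ~ N(0, t), P(B_t ≥ 1.22) = 1 − Φ(1.22/√t) = 1 − Φ(1.22/√19.89) = 1 − Φ(0.2736). So
  P(M_{19.89} ≥ 1.22) = 2(1 − Φ(0.2736)) ≈ 0.7844.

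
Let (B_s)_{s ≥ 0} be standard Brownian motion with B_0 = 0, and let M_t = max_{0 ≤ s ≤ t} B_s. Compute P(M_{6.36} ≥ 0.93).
P(M_{6.36} ≥ 0.93) = 2·P(B_{6.36} ≥ 0.93) = 2(1 − Φ(0.93/√6.36)) ≈ 0.7123

By the reflection principle for Brownian motion, P(M_t ≥ a) = 2 · P(B_t ≥ a) for a ≥ 0. Since B_t ~ N(0, t), P(B_t ≥ 0.93) = 1 − Φ(0.93/√t) = 1 − Φ(0.93/√6.36) = 1 − Φ(0.3688). So
  P(M_{6.36} ≥ 0.93) = 2(1 − Φ(0.3688)) ≈ 0.7123.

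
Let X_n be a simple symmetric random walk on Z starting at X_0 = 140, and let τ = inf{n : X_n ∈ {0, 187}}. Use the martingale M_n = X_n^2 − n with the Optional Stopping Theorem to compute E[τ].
E[τ] = 6580

M_n = X_n^2 − n is a martingale (since E[X_{n+1}^2 | F_n] = X_n^2 + 1). By OST (τ has finite mean in a bounded region), E[M_τ] = E[M_0] = X_0^2 − 0 = 140^2 = 19600. Also E[M_τ] = E[X_τ^2] − E[τ]. The walk exits at 0 or 187, with P(hit 187 first) = 140/187, so E[X_τ^2] = 187^2 · 140/187 + 0 = 26180. Thus E[τ] = E[X_τ^2] − E[M_τ] = 26180 − 19600 = 6580 = 140(187 − 140) = 6580.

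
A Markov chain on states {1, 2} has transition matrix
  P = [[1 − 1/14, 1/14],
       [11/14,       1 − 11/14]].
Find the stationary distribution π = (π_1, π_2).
π_1 = 11/12, π_2 = 1/12

Solve πP = π with π_1 + π_2 = 1. From πP = π: π_1 · (1 − 1/14) + π_2 · 11/14 = π_1 ⇒ π_2 · 11/14 = π_1 · 1/14 ⇒ π_2/π_1 = (1/14)/(11/14) = 1/11. Together with π_1 + π_2 = 1:
  π_1 = (11/14)/(1/14 + 11/14) = (11/14)/(6/7) = 11/12,
  π_2 = (1/14)/(1/14 + 11/14) = (1/14)/(6/7) = 1/12.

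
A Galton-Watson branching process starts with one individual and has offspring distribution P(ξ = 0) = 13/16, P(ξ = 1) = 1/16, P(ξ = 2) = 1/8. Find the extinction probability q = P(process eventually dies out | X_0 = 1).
q = 1

Mean offspring μ = 0·13/16 + 1·1/16 + 2·1/8 = 5/16 ≤ 1. For μ ≤ 1 with offspring not concentrated at 1, the Galton-Watson process goes extinct almost surely, so q = 1.
(Algebraic check: The pgf is f(s) = 13/16 + 1/16·s + 1/8·s². The extinction probability q is the smallest fixed point of f in [0, 1]. Setting s = f(s):
  1/8·s² + (1/16 − 1)·s + 13/16 = 0
  1/8·s² − (13/16 + 1/8)·s + 13/16 = 0
which factors as (s − 1)·(1/8·s − 13/16) = 0, giving roots s = 1 and s = (13/16)/(1/8) = 13/2. Since 13/2 ≥ 1, the smallest root in [0, 1] is s = 1.)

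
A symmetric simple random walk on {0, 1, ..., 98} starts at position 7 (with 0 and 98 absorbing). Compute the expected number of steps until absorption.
E[τ | X_0 = 7] = 637

Let v_k = E[τ | X_0 = k]. Boundary: v_0 = v_98 = 0. Recurrence: v_k = 1 + (v_{k-1} + v_{k+1})/2 for 1 ≤ k ≤ 97. The particular solution to v_k − (v_{k-1} + v_{k+1})/2 = 1 is v_k = −k^2. Adding homogeneous solution A + B k and matching boundaries gives v_k = k (98 − k). Substituting k = 7: v_7 = 7 · 91 = 637.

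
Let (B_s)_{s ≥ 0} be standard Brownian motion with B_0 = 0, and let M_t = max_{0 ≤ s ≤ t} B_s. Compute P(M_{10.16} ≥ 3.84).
P(M_{10.16} ≥ 3.84) = 2·P(B_{10.16} ≥ 3.84) = 2(1 − Φ(3.84/√10.16)) ≈ 0.2283

By the reflection principle for Brownian motion, P(M_t ≥ a) = 2 · P(B_t ≥ a) for a ≥ 0. Since B_t ~ N(0, t), P(B_t ≥ 3.84) = 1 − Φ(3.84/√t) = 1 − Φ(3.84/√10.16) = 1 − Φ(1.2047). So
  P(M_{10.16} ≥ 3.84) = 2(1 − Φ(1.2047)) ≈ 0.2283.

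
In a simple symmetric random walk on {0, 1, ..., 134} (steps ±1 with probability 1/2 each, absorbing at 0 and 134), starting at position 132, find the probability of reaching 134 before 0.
P(hit 134 before 0) = 132/134 = 66/67

Let u_k = P(hit 134 before 0 | start at k). Then u_0 = 0, u_134 = 1, and u_k = u_{k-1}/2 + u_{k+1}/2 for 1 ≤ k ≤ 133. This harmonic recurrence is solved by u_k = k/134, giving u_132 = 132/134 = 66/67.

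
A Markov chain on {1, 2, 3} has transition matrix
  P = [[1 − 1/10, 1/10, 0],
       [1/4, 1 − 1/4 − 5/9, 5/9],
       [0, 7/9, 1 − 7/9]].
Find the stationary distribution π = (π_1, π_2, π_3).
π = (35/59, 14/59, 10/59)

This is a birth-death chain on three states, which satisfies detailed balance: π_1 · P_{12} = π_2 · P_{21} and π_2 · P_{23} = π_3 · P_{32}.
From π_1 · 1/10 = π_2 · 1/4: π_2/π_1 = (1/10)/(1/4) = 2/5.
From π_2 · 5/9 = π_3 · 7/9: π_3/π_2 = (5/9)/(7/9) = 5/7.
Take π_1 proportional to 1; then unnormalized π = (1, 2/5, 2/7). Normalize by dividing by the sum 59/35:
  π = (35/59, 14/59, 10/59).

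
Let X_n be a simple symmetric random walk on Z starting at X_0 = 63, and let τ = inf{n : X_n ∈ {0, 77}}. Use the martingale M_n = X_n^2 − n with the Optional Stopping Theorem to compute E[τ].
E[τ] = 882

M_n = X_n^2 − n is a martingale (since E[X_{n+1}^2 | F_n] = X_n^2 + 1). By OST (τ has finite mean in a bounded region), E[M_τ] = E[M_0] = X_0^2 − 0 = 63^2 = 3969. Also E[M_τ] = E[X_τ^2] − E[τ]. The walk exits at 0 or 77, with P(hit 77 first) = 63/77, so E[X_τ^2] = 77^2 · 63/77 + 0 = 4851. Thus E[τ] = E[X_τ^2] − E[M_τ] = 4851 − 3969 = 882 = 63(77 − 63) = 882.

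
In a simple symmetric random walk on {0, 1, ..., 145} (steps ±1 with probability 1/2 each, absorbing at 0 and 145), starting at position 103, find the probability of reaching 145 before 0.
P(hit 145 before 0) = 103/145

Let u_k = P(hit 145 before 0 | start at k). Then u_0 = 0, u_145 = 1, and u_k = u_{k-1}/2 + u_{k+1}/2 for 1 ≤ k ≤ 144. This harmonic recurrence is solved by u_k = k/145, giving u_103 = 103/145.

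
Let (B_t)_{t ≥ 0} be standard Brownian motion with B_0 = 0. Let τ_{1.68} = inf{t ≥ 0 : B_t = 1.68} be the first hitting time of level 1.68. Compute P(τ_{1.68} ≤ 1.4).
P(τ_{1.68} ≤ 1.4) = 2(1 − Φ(1.68/√1.4)) = 2(1 − Φ(1.4199)) ≈ 0.1556

By the reflection principle for standard BM, P(τ_b ≤ t) = 2 · P(B_t ≥ b). Since B_t ~ N(0, t), P(B_t ≥ 1.68) = 1 − Φ(1.68/√t) = 1 − Φ(1.68/√1.4) = 1 − Φ(1.4199) ≈ 0.07782. Doubling: P(τ_{1.68} ≤ 1.4) ≈ 2 · 0.07782 = 0.15564 ≈ 0.1556.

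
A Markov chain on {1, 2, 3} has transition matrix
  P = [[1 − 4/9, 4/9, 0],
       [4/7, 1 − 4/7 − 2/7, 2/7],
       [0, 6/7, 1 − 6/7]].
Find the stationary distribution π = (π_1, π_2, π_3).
π = (27/55, 21/55, 7/55)

This is a birth-death chain on three states, which satisfies detailed balance: π_1 · P_{12} = π_2 · P_{21} and π_2 · P_{23} = π_3 · P_{32}.
From π_1 · 4/9 = π_2 · 4/7: π_2/π_1 = (4/9)/(4/7) = 7/9.
From π_2 · 2/7 = π_3 · 6/7: π_3/π_2 = (2/7)/(6/7) = 1/3.
Take π_1 proportional to 1; then unnormalized π = (1, 7/9, 7/27). Normalize by dividing by the sum 55/27:
  π = (27/55, 21/55, 7/55).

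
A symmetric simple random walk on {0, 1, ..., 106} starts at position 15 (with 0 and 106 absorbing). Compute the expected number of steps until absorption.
E[τ | X_0 = 15] = 1365

Let v_k = E[τ | X_0 = k]. Boundary: v_0 = v_106 = 0. Recurrence: v_k = 1 + (v_{k-1} + v_{k+1})/2 for 1 ≤ k ≤ 105. The particular solution to v_k − (v_{k-1} + v_{k+1})/2 = 1 is v_k = −k^2. Adding homogeneous solution A + B k and matching boundaries gives v_k = k (106 − k). Substituting k = 15: v_15 = 15 · 91 = 1365.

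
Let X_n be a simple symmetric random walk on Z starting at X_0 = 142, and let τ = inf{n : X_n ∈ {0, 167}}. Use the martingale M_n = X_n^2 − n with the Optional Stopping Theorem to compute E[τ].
E[τ] = 3550

M_n = X_n^2 − n is a martingale (since E[X_{n+1}^2 | F_n] = X_n^2 + 1). By OST (τ has finite mean in a bounded region), E[M_τ] = E[M_0] = X_0^2 − 0 = 142^2 = 20164. Also E[M_τ] = E[X_τ^2] − E[τ]. The walk exits at 0 or 167, with P(hit 167 first) = 142/167, so E[X_τ^2] = 167^2 · 142/167 + 0 = 23714. Thus E[τ] = E[X_τ^2] − E[M_τ] = 23714 − 20164 = 3550 = 142(167 − 142) = 3550.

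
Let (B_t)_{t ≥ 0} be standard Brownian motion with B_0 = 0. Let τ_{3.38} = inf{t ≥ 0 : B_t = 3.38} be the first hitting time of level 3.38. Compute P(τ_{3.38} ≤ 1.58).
P(τ_{3.38} ≤ 1.58) = 2(1 − Φ(3.38/√1.58)) = 2(1 − Φ(2.6890)) ≈ 0.0072

By the reflection principle for standard BM, P(τ_b ≤ t) = 2 · P(B_t ≥ b). Since B_t ~ N(0, t), P(B_t ≥ 3.38) = 1 − Φ(3.38/√t) = 1 − Φ(3.38/√1.58) = 1 − Φ(2.6890) ≈ 0.00358. Doubling: P(τ_{3.38} ≤ 1.58) ≈ 2 · 0.00358 = 0.00716 ≈ 0.0072.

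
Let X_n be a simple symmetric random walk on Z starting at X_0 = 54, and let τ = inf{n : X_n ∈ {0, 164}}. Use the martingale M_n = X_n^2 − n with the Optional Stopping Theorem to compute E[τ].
E[τ] = 5940

M_n = X_n^2 − n is a martingale (since E[X_{n+1}^2 | F_n] = X_n^2 + 1). By OST (τ has finite mean in a bounded region), E[M_τ] = E[M_0] = X_0^2 − 0 = 54^2 = 2916. Also E[M_τ] = E[X_τ^2] − E[τ]. The walk exits at 0 or 164, with P(hit 164 first) = 54/164, so E[X_τ^2] = 164^2 · 54/164 + 0 = 8856. Thus E[τ] = E[X_τ^2] − E[M_τ] = 8856 − 2916 = 5940 = 54(164 − 54) = 5940.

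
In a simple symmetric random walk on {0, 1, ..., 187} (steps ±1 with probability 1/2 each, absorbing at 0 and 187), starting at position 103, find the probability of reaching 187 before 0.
P(hit 187 before 0) = 103/187

Let u_k = P(hit 187 before 0 | start at k). Then u_0 = 0, u_187 = 1, and u_k = u_{k-1}/2 + u_{k+1}/2 for 1 ≤ k ≤ 186. This harmonic recurrence is solved by u_k = k/187, giving u_103 = 103/187.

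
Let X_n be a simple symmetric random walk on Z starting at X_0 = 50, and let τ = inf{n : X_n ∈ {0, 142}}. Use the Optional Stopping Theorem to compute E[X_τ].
E[X_τ] = 50

X_n is a martingale and τ is a bounded-mean stopping time (indeed τ is finite a.s. with bounded expectation since the walk is in a bounded region). By the OST, E[X_τ] = E[X_0] = 50. Equivalently: E[X_τ] = 142 · P(hit 142 first) + 0 · P(hit 0 first) = 142 · (50/142) = 50.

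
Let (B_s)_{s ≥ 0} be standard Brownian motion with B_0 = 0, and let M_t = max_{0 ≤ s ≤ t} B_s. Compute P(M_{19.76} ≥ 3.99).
P(M_{19.76} ≥ 3.99) = 2·P(B_{19.76} ≥ 3.99) = 2(1 − Φ(3.99/√19.76)) ≈ 0.3694

By the reflection principle for Brownian motion, P(M_t ≥ a) = 2 · P(B_t ≥ a) for a ≥ 0. Since B_t ~ N(0, t), P(B_t ≥ 3.99) = 1 − Φ(3.99/√t) = 1 − Φ(3.99/√19.76) = 1 − Φ(0.8976). So
  P(M_{19.76} ≥ 3.99) = 2(1 − Φ(0.8976)) ≈ 0.3694.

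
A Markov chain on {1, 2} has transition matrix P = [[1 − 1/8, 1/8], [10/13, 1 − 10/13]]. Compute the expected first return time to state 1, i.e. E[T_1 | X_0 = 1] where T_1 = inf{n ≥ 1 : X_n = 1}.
E[T_1 | X_0 = 1] = 1/π_1 = 93/80

For an irreducible recurrent Markov chain with stationary distribution π, E[T_i | X_0 = i] = 1/π_i (Kac's formula). Here π_1 = (10/13)/(1/8 + 10/13) = (10/13)/(93/104) = 80/93, so E[T_1 | X_0 = 1] = 1/π_1 = (1/8 + 10/13)/(10/13) = (93/104)/(10/13) = 93/80.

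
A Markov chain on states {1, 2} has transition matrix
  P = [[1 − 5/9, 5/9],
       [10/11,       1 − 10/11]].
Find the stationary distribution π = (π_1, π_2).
π_1 = 18/29, π_2 = 11/29

Solve πP = π with π_1 + π_2 = 1. From πP = π: π_1 · (1 − 5/9) + π_2 · 10/11 = π_1 ⇒ π_2 · 10/11 = π_1 · 5/9 ⇒ π_2/π_1 = (5/9)/(10/11) = 11/18. Together with π_1 + π_2 = 1:
  π_1 = (10/11)/(5/9 + 10/11) = (10/11)/(145/99) = 18/29,
  π_2 = (5/9)/(5/9 + 10/11) = (5/9)/(145/99) = 11/29.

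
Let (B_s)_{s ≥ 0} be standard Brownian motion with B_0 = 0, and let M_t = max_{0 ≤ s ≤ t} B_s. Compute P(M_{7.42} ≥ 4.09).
P(M_{7.42} ≥ 4.09) = 2·P(B_{7.42} ≥ 4.09) = 2(1 − Φ(4.09/√7.42)) ≈ 0.1332

By the reflection principle for Brownian motion, P(M_t ≥ a) = 2 · P(B_t ≥ a) for a ≥ 0. Since B_t ~ N(0, t), P(B_t ≥ 4.09) = 1 − Φ(4.09/√t) = 1 − Φ(4.09/√7.42) = 1 − Φ(1.5015). So
  P(M_{7.42} ≥ 4.09) = 2(1 − Φ(1.5015)) ≈ 0.1332.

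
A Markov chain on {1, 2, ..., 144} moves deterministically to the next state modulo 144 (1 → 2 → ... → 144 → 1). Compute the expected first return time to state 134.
E[T_134 | X_0 = 134] = 144

The chain cycles deterministically, so starting at state 134 it returns in exactly 144 steps. Equivalently, the stationary distribution is uniform π_j = 1/144 for every state j, so by Kac's formula E[T_134] = 1/π_134 = 144.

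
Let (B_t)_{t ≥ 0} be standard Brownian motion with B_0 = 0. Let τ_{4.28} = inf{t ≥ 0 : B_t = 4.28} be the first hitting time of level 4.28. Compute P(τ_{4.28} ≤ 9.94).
P(τ_{4.28} ≤ 9.94) = 2(1 − Φ(4.28/√9.94)) = 2(1 − Φ(1.3575)) ≈ 0.1746

By the reflection principle for standard BM, P(τ_b ≤ t) = 2 · P(B_t ≥ b). Since B_t ~ N(0, t), P(B_t ≥ 4.28) = 1 − Φ(4.28/√t) = 1 − Φ(4.28/√9.94) = 1 − Φ(1.3575) ≈ 0.08731. Doubling: P(τ_{4.28} ≤ 9.94) ≈ 2 · 0.08731 = 0.17462 ≈ 0.1746.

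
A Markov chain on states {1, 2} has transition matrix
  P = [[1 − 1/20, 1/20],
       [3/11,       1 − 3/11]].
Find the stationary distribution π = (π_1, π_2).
π_1 = 60/71, π_2 = 11/71

Solve πP = π with π_1 + π_2 = 1. From πP = π: π_1 · (1 − 1/20) + π_2 · 3/11 = π_1 ⇒ π_2 · 3/11 = π_1 · 1/20 ⇒ π_2/π_1 = (1/20)/(3/11) = 11/60. Together with π_1 + π_2 = 1:
  π_1 = (3/11)/(1/20 + 3/11) = (3/11)/(71/220) = 60/71,
  π_2 = (1/20)/(1/20 + 3/11) = (1/20)/(71/220) = 11/71.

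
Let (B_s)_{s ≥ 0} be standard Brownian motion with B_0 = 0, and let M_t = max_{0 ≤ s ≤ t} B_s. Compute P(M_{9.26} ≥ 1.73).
P(M_{9.26} ≥ 1.73) = 2·P(B_{9.26} ≥ 1.73) = 2(1 − Φ(1.73/√9.26)) ≈ 0.5697

By the reflection principle for Brownian motion, P(M_t ≥ a) = 2 · P(B_t ≥ a) for a ≥ 0. Since B_t ~ N(0, t), P(B_t ≥ 1.73) = 1 − Φ(1.73/√t) = 1 − Φ(1.73/√9.26) = 1 − Φ(0.5685). So
  P(M_{9.26} ≥ 1.73) = 2(1 − Φ(0.5685)) ≈ 0.5697.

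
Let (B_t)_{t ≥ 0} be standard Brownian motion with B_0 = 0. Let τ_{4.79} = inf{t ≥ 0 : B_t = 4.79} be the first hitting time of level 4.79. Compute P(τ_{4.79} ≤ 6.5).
P(τ_{4.79} ≤ 6.5) = 2(1 − Φ(4.79/√6.5)) = 2(1 − Φ(1.8788)) ≈ 0.0603

By the reflection principle for standard BM, P(τ_b ≤ t) = 2 · P(B_t ≥ b). Since B_t ~ N(0, t), P(B_t ≥ 4.79) = 1 − Φ(4.79/√t) = 1 − Φ(4.79/√6.5) = 1 − Φ(1.8788) ≈ 0.03014. Doubling: P(τ_{4.79} ≤ 6.5) ≈ 2 · 0.03014 = 0.06028 ≈ 0.0603.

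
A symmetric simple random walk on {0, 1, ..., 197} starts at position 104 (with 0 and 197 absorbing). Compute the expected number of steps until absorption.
E[τ | X_0 = 104] = 9672

Let v_k = E[τ | X_0 = k]. Boundary: v_0 = v_197 = 0. Recurrence: v_k = 1 + (v_{k-1} + v_{k+1})/2 for 1 ≤ k ≤ 196. The particular solution to v_k − (v_{k-1} + v_{k+1})/2 = 1 is v_k = −k^2. Adding homogeneous solution A + B k and matching boundaries gives v_k = k (197 − k). Substituting k = 104: v_104 = 104 · 93 = 9672.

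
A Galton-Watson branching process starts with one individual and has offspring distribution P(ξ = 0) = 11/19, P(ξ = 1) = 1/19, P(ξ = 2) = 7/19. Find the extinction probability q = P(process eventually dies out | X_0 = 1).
q = 1

Mean offspring μ = 0·11/19 + 1·1/19 + 2·7/19 = 15/19 ≤ 1. For μ ≤ 1 with offspring not concentrated at 1, the Galton-Watson process goes extinct almost surely, so q = 1.
(Algebraic check: The pgf is f(s) = 11/19 + 1/19·s + 7/19·s². The extinction probability q is the smallest fixed point of f in [0, 1]. Setting s = f(s):
  7/19·s² + (1/19 − 1)·s + 11/19 = 0
  7/19·s² − (11/19 + 7/19)·s + 11/19 = 0
which factors as (s − 1)·(7/19·s − 11/19) = 0, giving roots s = 1 and s = (11/19)/(7/19) = 11/7. Since 11/7 ≥ 1, the smallest root in [0, 1] is s = 1.)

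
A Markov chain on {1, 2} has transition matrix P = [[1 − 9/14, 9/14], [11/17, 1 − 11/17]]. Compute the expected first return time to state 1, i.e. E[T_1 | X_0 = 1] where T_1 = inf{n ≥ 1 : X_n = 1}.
E[T_1 | X_0 = 1] = 1/π_1 = 307/154

For an irreducible recurrent Markov chain with stationary distribution π, E[T_i | X_0 = i] = 1/π_i (Kac's formula). Here π_1 = (11/17)/(9/14 + 11/17) = (11/17)/(307/238) = 154/307, so E[T_1 | X_0 = 1] = 1/π_1 = (9/14 + 11/17)/(11/17) = (307/238)/(11/17) = 307/154.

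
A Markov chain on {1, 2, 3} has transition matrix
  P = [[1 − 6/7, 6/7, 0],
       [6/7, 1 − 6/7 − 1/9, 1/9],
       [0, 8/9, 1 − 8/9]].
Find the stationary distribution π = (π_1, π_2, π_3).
π = (8/17, 8/17, 1/17)

This is a birth-death chain on three states, which satisfies detailed balance: π_1 · P_{12} = π_2 · P_{21} and π_2 · P_{23} = π_3 · P_{32}.
From π_1 · 6/7 = π_2 · 6/7: π_2/π_1 = (6/7)/(6/7) = 1.
From π_2 · 1/9 = π_3 · 8/9: π_3/π_2 = (1/9)/(8/9) = 1/8.
Take π_1 proportional to 1; then unnormalized π = (1, 1, 1/8). Normalize by dividing by the sum 17/8:
  π = (8/17, 8/17, 1/17).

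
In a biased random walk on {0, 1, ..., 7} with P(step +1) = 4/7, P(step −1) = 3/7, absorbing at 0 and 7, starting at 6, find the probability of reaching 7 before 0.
P(hit 7 before 0) = (1 − (3/4)^6) / (1 − (3/4)^7) = 13468/14197

Let u_k denote P(reach 7 before 0 | start at k). Boundary: u_0 = 0, u_7 = 1. Recurrence: u_k = 4/7·u_{k+1} + 3/7·u_{k-1} for 1 ≤ k ≤ 6. Try u_k = A + B·r^k with r = q/p = (3/7)/(4/7) = 3/4. Substitution satisfies the recurrence; boundary conditions give:
  u_k = (1 − r^k) / (1 − r^N) = (1 − (3/4)^6) / (1 − (3/4)^7) = 13468/14197.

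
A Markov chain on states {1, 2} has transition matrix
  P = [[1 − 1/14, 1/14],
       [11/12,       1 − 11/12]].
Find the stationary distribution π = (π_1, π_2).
π_1 = 77/83, π_2 = 6/83

Solve πP = π with π_1 + π_2 = 1. From πP = π: π_1 · (1 − 1/14) + π_2 · 11/12 = π_1 ⇒ π_2 · 11/12 = π_1 · 1/14 ⇒ π_2/π_1 = (1/14)/(11/12) = 6/77. Together with π_1 + π_2 = 1:
  π_1 = (11/12)/(1/14 + 11/12) = (11/12)/(83/84) = 77/83,
  π_2 = (1/14)/(1/14 + 11/12) = (1/14)/(83/84) = 6/83.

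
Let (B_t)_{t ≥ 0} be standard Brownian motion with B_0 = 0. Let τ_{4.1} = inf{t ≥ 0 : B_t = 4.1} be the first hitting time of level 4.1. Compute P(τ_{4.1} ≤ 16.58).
P(τ_{4.1} ≤ 16.58) = 2(1 − Φ(4.1/√16.58)) = 2(1 − Φ(1.0069)) ≈ 0.3140

By the reflection principle for standard BM, P(τ_b ≤ t) = 2 · P(B_t ≥ b). Since B_t ~ N(0, t), P(B_t ≥ 4.1) = 1 − Φ(4.1/√t) = 1 − Φ(4.1/√16.58) = 1 − Φ(1.0069) ≈ 0.15699. Doubling: P(τ_{4.1} ≤ 16.58) ≈ 2 · 0.15699 = 0.31398 ≈ 0.3140.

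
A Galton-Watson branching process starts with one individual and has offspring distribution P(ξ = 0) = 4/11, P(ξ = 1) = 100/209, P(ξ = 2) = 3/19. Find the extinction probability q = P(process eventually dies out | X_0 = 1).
q = 1

Mean offspring μ = 0·4/11 + 1·100/209 + 2·3/19 = 166/209 ≤ 1. For μ ≤ 1 with offspring not concentrated at 1, the Galton-Watson process goes extinct almost surely, so q = 1.
(Algebraic check: The pgf is f(s) = 4/11 + 100/209·s + 3/19·s². The extinction probability q is the smallest fixed point of f in [0, 1]. Setting s = f(s):
  3/19·s² + (100/209 − 1)·s + 4/11 = 0
  3/19·s² − (4/11 + 3/19)·s + 4/11 = 0
which factors as (s − 1)·(3/19·s − 4/11) = 0, giving roots s = 1 and s = (4/11)/(3/19) = 76/33. Since 76/33 ≥ 1, the smallest root in [0, 1] is s = 1.)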